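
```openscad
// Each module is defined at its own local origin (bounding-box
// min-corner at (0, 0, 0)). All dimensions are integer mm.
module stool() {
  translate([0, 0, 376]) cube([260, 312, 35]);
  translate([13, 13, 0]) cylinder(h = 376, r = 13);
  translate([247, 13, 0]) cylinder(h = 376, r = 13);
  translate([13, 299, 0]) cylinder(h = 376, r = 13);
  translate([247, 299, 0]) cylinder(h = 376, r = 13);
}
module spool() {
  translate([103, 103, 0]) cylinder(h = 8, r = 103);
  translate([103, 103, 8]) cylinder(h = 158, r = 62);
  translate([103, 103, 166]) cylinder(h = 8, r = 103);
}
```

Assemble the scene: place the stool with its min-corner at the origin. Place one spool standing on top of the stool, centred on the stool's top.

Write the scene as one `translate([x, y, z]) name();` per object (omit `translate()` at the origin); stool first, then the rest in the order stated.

stool();
translate([27, 53, 411]) spool();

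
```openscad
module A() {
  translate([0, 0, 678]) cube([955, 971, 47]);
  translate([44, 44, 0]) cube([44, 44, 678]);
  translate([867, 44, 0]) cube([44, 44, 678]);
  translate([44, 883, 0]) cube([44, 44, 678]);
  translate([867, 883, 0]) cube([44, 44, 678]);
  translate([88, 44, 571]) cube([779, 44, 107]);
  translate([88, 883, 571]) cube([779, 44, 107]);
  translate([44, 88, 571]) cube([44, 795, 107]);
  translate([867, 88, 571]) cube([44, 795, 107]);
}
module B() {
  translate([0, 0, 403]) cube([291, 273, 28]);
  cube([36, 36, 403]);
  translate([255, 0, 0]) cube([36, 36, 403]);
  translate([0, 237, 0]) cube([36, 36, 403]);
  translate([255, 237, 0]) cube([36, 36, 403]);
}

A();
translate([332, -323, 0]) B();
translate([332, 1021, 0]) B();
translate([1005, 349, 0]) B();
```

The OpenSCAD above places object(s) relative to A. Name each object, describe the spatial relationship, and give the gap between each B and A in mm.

Each stool's nearest face is 50 mm from the table's bounding box.

A is a table. B is a stool. Three stools sit around the table at the −y, +y, +x sides. The gap between each stool and the table is 50 mm.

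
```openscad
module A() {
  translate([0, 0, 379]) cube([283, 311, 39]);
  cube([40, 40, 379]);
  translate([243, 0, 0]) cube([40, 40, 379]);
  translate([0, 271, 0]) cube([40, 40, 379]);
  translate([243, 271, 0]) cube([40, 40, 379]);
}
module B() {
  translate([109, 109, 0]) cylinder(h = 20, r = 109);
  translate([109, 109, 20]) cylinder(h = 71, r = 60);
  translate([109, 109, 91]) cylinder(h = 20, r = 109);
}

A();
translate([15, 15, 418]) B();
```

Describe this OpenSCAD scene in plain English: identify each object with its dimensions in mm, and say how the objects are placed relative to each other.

A is a four-legged stool. The seat is a 283×311×39 mm slab whose top surface is at z = 418 mm; four square legs, each 40×40 mm in cross-section, run from the floor (z = 0) to the underside of the seat, each flush with a corner of the seat.

B is a spool: two coaxial disc flanges of radius 109 mm and thickness 20 mm, joined by a core cylinder of radius 60 mm and height 71 mm. The lower flange rests on z = 0 and the three cylinders share a vertical axis.

The spool is on top of the stool.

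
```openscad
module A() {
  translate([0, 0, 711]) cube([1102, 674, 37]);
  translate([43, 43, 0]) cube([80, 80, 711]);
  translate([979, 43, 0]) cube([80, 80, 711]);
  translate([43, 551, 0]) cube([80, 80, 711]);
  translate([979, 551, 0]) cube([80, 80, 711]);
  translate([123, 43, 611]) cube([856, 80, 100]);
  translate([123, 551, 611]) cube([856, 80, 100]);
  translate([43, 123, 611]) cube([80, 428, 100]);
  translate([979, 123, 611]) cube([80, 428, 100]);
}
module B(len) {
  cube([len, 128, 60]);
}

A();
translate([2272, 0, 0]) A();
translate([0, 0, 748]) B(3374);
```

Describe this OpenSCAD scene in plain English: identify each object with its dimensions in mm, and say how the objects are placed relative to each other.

A is a rectangular dining table. The top is 1102×674×37 mm with its upper surface at z = 748 mm. It stands on four 80×80 mm square legs, each inset 43 mm from the nearest pair of top edges, running from the floor to the underside of the top. Four apron rails, 80 mm thick and 100 mm tall, run between adjacent legs with their top edges flush with the underside of the top and their outer faces flush with the legs' outer faces.

B is a rectangular beam 3374 mm long (x), 128 mm deep (y), 60 mm thick (z).

The beam spans the tops of two tables placed 1170 mm apart, resting at z = 748 mm.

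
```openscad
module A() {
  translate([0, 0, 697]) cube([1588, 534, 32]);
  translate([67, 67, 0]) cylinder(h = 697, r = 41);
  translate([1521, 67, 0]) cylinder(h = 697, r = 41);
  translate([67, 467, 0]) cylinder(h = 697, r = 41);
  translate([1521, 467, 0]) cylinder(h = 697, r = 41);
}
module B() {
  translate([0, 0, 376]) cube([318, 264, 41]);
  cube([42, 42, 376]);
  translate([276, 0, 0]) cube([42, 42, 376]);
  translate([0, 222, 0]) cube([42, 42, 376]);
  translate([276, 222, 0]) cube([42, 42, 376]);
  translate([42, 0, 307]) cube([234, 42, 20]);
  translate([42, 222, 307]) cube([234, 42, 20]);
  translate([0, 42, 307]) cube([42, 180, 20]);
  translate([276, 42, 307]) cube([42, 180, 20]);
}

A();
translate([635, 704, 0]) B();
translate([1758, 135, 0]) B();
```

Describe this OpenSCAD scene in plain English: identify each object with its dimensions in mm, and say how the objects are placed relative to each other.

A is a table: top 1588 mm (x) × 534 mm (y), 32 mm thick, upper face at z = 729 mm, on four round legs of 82 mm diameter, each leg's bounding box inset 26 mm from the nearest pair of top edges, running from z = 0 to the bottom of the top.

B is a four-legged stool. The seat is 318×264 mm, 41 mm thick, top at z = 417 mm. It stands on four square legs, each 42×42 mm in cross-section, from z = 0 to the seat underside, each flush with a corner of the seat. Four stretchers, 42 mm wide and 20 mm tall, connect adjacent legs with their undersides at z = 307 mm, each running between the inner faces of the legs it joins and aligned with the legs' outer faces on the other axis.

Two stools sit around the table at the +y, +x sides.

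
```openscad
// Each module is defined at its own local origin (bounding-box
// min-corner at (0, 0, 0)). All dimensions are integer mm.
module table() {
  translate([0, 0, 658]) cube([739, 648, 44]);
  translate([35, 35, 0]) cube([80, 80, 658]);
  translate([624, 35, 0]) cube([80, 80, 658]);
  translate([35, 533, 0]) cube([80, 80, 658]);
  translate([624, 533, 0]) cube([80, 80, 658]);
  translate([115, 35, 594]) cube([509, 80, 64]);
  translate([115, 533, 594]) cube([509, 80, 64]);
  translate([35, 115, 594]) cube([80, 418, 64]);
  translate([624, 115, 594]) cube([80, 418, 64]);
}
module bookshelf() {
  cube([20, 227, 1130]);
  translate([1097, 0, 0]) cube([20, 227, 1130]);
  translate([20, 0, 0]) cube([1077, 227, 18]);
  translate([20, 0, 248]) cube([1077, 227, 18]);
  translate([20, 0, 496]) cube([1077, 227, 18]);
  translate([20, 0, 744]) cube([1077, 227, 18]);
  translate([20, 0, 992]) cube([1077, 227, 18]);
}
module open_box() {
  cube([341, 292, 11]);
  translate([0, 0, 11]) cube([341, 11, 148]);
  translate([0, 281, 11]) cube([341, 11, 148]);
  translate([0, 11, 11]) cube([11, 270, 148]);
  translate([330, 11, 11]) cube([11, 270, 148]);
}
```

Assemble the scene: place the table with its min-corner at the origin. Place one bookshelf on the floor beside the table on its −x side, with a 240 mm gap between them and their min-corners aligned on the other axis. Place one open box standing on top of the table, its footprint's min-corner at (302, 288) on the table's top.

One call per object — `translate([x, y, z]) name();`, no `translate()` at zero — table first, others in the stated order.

table();
translate([-1357, 0, 0]) bookshelf();
translate([302, 288, 702]) open_box();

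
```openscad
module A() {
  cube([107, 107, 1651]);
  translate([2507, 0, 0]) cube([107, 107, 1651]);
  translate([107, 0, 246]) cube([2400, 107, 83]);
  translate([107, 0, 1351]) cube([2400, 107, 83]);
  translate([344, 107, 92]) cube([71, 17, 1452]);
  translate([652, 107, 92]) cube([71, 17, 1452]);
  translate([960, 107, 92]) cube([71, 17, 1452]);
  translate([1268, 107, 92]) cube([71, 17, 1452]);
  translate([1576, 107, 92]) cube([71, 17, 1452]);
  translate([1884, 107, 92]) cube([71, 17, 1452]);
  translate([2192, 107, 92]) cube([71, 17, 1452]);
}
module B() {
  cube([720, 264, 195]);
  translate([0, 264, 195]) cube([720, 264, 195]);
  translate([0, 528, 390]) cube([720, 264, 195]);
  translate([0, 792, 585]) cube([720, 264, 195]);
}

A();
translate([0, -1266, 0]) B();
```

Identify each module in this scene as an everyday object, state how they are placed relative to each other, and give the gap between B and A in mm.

The staircase's nearest face is 210 mm from the fence section's −y face.

A is a fence section. B is a staircase. The staircase is on the floor beside the fence section on its −y side. The gap between the staircase and the fence section is 210 mm.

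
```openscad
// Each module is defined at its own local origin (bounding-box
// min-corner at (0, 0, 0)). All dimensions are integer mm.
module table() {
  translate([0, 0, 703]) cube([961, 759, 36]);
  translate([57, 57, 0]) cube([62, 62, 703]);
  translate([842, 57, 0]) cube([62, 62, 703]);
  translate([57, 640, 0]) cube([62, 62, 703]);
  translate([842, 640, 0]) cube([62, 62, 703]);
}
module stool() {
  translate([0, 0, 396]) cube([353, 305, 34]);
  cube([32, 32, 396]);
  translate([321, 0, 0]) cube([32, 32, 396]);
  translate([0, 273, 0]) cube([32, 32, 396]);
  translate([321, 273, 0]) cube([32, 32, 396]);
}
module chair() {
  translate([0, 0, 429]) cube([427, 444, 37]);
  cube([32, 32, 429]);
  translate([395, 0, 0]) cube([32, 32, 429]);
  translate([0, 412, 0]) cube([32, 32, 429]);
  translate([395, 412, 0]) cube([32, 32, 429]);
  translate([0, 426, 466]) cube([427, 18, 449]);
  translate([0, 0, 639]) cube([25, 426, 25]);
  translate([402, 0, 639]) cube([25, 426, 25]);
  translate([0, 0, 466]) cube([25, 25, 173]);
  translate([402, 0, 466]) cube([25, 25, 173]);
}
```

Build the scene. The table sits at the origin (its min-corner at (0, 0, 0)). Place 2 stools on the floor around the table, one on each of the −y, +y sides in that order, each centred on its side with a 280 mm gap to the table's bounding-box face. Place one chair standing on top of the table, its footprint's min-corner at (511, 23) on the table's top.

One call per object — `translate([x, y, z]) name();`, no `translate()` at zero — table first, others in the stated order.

table();
translate([304, -585, 0]) stool();
translate([304, 1039, 0]) stool();
translate([511, 23, 739]) chair();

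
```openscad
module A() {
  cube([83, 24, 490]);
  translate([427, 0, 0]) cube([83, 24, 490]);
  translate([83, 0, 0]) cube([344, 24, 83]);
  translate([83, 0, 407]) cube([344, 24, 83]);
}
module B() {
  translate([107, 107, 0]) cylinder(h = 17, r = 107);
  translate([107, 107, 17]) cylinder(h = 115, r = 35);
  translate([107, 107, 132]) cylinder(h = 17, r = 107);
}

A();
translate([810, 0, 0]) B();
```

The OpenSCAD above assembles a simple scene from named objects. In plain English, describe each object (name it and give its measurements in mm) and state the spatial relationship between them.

A is a rectangular picture frame lying in the x–z plane (depth along y). The opening is 344 mm wide (x) by 324 mm tall (z), surrounded by a border 83 mm wide on all four sides. The frame is 24 mm deep and is made of two full-height vertical stiles with two horizontal rails fitted between them.

B is a spool: two coaxial disc flanges of radius 107 mm and thickness 17 mm, joined by a core cylinder of radius 35 mm and height 115 mm. The lower flange rests on z = 0 and the three cylinders share a vertical axis.

The spool is on the floor beside the picture frame on its +x side.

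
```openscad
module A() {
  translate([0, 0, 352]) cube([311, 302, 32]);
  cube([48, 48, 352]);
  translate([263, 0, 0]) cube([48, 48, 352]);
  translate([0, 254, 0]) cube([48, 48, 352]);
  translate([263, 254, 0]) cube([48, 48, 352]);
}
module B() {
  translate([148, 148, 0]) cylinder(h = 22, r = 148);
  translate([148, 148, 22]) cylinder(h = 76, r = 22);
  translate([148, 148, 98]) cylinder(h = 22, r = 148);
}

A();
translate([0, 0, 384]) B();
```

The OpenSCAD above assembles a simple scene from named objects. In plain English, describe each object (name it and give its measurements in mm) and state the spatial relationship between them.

A is a simple wooden stool: a rectangular seat 311 mm (x) by 302 mm (y), 32 mm thick, top face at z = 384 mm, on four square legs, each 48×48 mm in cross-section. The legs rest on z = 0, each flush with a corner of the seat.

B is a spool: two coaxial disc flanges of radius 148 mm and thickness 22 mm, joined by a core cylinder of radius 22 mm and height 76 mm. The lower flange rests on z = 0 and the three cylinders share a vertical axis.

The spool is on top of the stool.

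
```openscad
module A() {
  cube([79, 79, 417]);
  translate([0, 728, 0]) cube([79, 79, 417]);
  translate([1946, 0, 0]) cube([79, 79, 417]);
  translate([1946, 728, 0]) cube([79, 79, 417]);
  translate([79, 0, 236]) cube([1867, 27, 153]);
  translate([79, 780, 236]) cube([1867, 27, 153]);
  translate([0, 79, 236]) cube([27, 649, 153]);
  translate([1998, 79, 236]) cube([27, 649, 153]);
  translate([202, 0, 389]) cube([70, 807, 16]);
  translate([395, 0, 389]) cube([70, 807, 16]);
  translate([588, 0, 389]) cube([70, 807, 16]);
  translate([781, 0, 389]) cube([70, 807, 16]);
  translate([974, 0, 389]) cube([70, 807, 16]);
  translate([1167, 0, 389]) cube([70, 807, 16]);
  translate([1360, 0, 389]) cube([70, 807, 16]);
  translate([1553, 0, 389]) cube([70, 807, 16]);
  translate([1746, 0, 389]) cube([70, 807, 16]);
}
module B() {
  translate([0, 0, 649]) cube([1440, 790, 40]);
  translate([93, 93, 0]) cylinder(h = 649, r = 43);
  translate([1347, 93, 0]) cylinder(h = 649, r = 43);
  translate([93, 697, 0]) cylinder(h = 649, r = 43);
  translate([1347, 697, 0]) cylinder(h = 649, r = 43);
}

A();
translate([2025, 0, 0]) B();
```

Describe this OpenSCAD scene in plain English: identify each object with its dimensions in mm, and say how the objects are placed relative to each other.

A is a bed frame 2025 mm long (x) by 807 mm wide (y). Four 79×79 mm corner posts, 417 mm tall, at the corners of the footprint. Four rails of 27 mm thickness and 153 mm height run between adjacent posts with their undersides at z = 236 mm, their outer faces flush with the outside of the frame (the two x-running rails run between the posts' inner faces; the two y-running rails run between the posts' inner faces). 9 slats, each 70 mm wide (x) and 16 mm thick, lie across the top of the two x-running rails, running the full 807 mm width of the frame in y; the slats are evenly spaced along x between the inner faces of the end posts with equal gaps (rounded down to the nearest mm) at the −x end and between each pair — any rounding remainder accumulates at the +x end.

B is a table with a 1440×790 mm rectangular top, 40 mm thick, top surface at z = 689 mm, supported by four round legs of 86 mm diameter, each leg's bounding box inset 50 mm from the nearest pair of top edges, running from the floor.

The table is against the bed frame's +x side, with their −y faces flush.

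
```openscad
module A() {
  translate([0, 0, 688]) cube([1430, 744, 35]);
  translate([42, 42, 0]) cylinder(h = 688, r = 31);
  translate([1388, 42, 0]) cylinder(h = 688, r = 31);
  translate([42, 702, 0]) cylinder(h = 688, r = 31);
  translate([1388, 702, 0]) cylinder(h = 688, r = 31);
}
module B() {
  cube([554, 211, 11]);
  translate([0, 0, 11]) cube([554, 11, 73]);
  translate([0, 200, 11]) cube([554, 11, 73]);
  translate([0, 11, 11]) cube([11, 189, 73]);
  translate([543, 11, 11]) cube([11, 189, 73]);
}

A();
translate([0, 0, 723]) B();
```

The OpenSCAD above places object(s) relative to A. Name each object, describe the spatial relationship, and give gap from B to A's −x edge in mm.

A is a table. B is an open box. The open box is on top of the table. The gap from the open box to the table's −x edge is 0 mm.

The open box's min-x is at 0; the table's min-x is 0; gap = 0 mm.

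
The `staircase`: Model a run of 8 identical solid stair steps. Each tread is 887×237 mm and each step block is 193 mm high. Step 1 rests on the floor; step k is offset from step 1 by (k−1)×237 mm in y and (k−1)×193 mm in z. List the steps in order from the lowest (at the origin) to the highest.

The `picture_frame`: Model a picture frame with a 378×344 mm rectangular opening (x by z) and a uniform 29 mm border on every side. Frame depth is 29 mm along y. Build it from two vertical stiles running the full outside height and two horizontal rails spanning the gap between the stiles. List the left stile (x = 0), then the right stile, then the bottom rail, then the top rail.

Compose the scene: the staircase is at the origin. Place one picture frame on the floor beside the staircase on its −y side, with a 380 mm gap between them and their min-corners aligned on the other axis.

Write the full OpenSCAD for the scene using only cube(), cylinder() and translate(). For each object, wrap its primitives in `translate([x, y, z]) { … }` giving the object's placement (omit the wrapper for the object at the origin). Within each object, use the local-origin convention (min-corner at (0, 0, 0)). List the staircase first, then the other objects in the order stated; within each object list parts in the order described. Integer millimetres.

cube([887, 237, 193]);
translate([0, 237, 193]) cube([887, 237, 193]);
translate([0, 474, 386]) cube([887, 237, 193]);
translate([0, 711, 579]) cube([887, 237, 193]);
translate([0, 948, 772]) cube([887, 237, 193]);
translate([0, 1185, 965]) cube([887, 237, 193]);
translate([0, 1422, 1158]) cube([887, 237, 193]);
translate([0, 1659, 1351]) cube([887, 237, 193]);
translate([0, -409, 0]) {
  cube([29, 29, 402]);
  translate([407, 0, 0]) cube([29, 29, 402]);
  translate([29, 0, 0]) cube([378, 29, 29]);
  translate([29, 0, 373]) cube([378, 29, 29]);
}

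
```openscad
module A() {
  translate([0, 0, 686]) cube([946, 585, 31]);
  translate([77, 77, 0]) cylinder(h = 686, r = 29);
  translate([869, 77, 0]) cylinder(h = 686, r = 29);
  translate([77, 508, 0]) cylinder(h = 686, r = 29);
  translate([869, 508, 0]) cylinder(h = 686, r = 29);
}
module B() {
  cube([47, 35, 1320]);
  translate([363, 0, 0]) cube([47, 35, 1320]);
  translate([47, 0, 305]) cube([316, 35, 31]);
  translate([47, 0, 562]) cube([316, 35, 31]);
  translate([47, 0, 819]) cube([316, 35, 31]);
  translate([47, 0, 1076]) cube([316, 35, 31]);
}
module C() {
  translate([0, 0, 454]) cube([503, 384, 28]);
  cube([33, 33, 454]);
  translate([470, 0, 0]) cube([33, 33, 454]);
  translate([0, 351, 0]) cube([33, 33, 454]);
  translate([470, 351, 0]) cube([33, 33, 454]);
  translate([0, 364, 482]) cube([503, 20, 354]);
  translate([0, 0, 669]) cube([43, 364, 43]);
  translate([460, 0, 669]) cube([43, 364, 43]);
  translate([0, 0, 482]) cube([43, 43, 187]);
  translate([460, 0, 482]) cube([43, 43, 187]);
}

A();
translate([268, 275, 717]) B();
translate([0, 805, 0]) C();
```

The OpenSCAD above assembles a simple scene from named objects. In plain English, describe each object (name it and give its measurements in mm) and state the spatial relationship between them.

A is a table: top 946 mm (x) × 585 mm (y), 31 mm thick, upper face at z = 717 mm, on four round legs of 58 mm diameter, each leg's bounding box inset 48 mm from the nearest pair of top edges, running from z = 0 to the bottom of the top.

B is a straight ladder. Two 47×35 mm vertical rails, 1320 mm tall, stand 410 mm apart (outside-to-outside) with their front faces coplanar on the −y side. 4 rungs, each 35 mm deep and 31 mm tall, span between the inner faces of the rails, front faces flush with the rails. The lowest rung's underside is at z = 305 mm and rungs are spaced 257 mm apart (underside to underside).

C is a chair: 503×384 mm seat, 28 mm thick, top at z = 482 mm, on four 33 mm square corner legs flush with the seat edges. A 20 mm thick backrest slab spans the full seat width, extending 354 mm above the seat top, its back face flush with the seat's +y edge. Two armrests of 43×43 mm section run along each side from the seat's front edge to the front of the backrest, top faces 230 mm above the seat top and outer faces flush with the seat's x-edges; a 43×43 mm post under the front of each armrest stands on the seat at the front corner.

The ladder is on top of the table, centred. The chair is on the floor beside the table on its +y side.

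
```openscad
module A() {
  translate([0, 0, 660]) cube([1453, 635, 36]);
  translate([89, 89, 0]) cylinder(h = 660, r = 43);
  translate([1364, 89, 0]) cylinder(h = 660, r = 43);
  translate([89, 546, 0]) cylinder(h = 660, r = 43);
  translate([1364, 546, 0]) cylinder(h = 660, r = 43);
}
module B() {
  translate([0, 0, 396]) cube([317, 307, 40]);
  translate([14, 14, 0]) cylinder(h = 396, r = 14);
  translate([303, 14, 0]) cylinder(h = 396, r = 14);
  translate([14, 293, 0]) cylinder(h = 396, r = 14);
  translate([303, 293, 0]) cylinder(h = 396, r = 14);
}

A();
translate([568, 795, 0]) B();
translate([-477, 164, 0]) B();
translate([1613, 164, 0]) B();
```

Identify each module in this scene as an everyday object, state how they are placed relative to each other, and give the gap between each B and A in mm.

A is a table. B is a stool. Three stools sit around the table at the +y, −x, +x sides. The gap between each stool and the table is 160 mm.

Each stool's nearest face is 160 mm from the table's bounding box.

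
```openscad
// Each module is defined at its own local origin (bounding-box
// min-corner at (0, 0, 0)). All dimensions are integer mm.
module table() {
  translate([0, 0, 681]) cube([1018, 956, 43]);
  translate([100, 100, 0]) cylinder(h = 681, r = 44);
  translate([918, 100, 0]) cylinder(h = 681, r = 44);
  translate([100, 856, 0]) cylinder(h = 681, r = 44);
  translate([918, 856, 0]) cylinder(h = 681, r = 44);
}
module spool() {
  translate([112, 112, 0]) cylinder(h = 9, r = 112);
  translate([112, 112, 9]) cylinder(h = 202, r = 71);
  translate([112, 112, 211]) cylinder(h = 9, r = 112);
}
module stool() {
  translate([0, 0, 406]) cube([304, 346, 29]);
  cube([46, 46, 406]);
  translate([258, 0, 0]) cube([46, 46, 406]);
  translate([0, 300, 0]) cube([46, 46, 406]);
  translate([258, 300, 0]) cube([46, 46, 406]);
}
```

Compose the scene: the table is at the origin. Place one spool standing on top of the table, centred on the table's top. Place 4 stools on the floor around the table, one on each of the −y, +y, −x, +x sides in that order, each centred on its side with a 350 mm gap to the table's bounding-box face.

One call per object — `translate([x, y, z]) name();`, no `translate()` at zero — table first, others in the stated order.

table();
translate([397, 366, 724]) spool();
translate([357, -696, 0]) stool();
translate([357, 1306, 0]) stool();
translate([-654, 305, 0]) stool();
translate([1368, 305, 0]) stool();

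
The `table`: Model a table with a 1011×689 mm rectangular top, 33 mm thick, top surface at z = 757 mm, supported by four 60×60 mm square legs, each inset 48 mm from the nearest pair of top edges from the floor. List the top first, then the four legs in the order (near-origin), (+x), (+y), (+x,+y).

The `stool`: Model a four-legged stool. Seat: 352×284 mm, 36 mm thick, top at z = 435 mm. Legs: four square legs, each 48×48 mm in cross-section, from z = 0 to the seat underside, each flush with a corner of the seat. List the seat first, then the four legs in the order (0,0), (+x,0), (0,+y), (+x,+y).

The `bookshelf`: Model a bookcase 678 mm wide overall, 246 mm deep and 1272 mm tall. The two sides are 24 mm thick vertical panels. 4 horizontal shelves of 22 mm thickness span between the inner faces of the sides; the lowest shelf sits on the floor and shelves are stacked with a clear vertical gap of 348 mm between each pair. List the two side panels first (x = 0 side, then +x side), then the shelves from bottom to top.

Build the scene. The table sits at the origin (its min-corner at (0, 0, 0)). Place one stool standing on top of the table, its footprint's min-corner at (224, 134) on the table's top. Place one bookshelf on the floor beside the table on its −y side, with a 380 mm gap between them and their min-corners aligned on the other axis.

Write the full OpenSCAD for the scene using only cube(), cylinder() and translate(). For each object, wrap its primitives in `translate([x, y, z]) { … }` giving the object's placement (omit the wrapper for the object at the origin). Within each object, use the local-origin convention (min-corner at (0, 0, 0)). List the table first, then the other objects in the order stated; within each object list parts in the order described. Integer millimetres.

translate([0, 0, 724]) cube([1011, 689, 33]);
translate([48, 48, 0]) cube([60, 60, 724]);
translate([903, 48, 0]) cube([60, 60, 724]);
translate([48, 581, 0]) cube([60, 60, 724]);
translate([903, 581, 0]) cube([60, 60, 724]);
translate([224, 134, 757]) {
  translate([0, 0, 399]) cube([352, 284, 36]);
  cube([48, 48, 399]);
  translate([304, 0, 0]) cube([48, 48, 399]);
  translate([0, 236, 0]) cube([48, 48, 399]);
  translate([304, 236, 0]) cube([48, 48, 399]);
}
translate([0, -626, 0]) {
  cube([24, 246, 1272]);
  translate([654, 0, 0]) cube([24, 246, 1272]);
  translate([24, 0, 0]) cube([630, 246, 22]);
  translate([24, 0, 370]) cube([630, 246, 22]);
  translate([24, 0, 740]) cube([630, 246, 22]);
  translate([24, 0, 1110]) cube([630, 246, 22]);
}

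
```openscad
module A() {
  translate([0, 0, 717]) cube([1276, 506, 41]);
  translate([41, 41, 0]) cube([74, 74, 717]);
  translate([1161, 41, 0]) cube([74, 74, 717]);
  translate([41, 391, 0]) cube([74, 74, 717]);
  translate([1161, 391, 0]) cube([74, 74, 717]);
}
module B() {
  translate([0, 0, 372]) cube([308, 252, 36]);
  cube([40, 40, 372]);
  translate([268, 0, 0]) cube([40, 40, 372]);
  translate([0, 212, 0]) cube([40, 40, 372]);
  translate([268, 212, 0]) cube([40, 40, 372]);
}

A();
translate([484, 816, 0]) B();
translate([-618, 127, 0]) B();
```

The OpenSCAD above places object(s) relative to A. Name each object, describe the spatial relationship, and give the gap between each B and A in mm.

Each stool's nearest face is 310 mm from the table's bounding box.

A is a table. B is a stool. Two stools sit around the table at the +y, −x sides. The gap between each stool and the table is 310 mm.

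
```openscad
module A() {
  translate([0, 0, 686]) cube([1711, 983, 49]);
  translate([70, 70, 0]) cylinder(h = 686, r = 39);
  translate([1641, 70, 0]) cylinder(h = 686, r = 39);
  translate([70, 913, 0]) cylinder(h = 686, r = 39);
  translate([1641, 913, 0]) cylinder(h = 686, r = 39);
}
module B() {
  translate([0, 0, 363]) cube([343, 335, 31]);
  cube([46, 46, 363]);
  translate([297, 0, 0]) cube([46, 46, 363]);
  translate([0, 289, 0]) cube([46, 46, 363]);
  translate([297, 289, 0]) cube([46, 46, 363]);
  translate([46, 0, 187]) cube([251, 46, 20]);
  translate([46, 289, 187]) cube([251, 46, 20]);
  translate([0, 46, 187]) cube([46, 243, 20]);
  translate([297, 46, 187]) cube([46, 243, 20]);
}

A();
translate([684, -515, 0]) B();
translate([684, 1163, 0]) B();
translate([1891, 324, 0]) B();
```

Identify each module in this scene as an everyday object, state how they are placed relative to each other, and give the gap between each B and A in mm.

Each stool's nearest face is 180 mm from the table's bounding box.

A is a table. B is a stool. Three stools sit around the table at the −y, +y, +x sides. The gap between each stool and the table is 180 mm.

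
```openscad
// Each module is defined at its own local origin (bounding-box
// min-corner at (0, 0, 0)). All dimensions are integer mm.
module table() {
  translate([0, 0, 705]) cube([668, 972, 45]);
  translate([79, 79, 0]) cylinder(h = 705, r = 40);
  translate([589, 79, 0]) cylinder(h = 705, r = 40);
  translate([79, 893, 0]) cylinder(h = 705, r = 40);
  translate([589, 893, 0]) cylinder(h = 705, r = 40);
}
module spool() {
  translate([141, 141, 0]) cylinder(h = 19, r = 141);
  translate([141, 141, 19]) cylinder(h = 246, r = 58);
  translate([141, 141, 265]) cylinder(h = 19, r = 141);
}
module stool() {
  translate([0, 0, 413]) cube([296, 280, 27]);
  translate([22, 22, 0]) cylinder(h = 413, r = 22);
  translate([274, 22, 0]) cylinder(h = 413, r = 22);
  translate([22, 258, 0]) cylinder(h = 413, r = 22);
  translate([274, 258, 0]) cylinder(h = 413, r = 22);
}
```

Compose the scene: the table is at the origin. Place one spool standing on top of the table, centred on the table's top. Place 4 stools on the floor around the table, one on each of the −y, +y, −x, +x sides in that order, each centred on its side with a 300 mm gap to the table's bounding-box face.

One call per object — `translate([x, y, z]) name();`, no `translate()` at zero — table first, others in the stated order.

table();
translate([193, 345, 750]) spool();
translate([186, -580, 0]) stool();
translate([186, 1272, 0]) stool();
translate([-596, 346, 0]) stool();
translate([968, 346, 0]) stool();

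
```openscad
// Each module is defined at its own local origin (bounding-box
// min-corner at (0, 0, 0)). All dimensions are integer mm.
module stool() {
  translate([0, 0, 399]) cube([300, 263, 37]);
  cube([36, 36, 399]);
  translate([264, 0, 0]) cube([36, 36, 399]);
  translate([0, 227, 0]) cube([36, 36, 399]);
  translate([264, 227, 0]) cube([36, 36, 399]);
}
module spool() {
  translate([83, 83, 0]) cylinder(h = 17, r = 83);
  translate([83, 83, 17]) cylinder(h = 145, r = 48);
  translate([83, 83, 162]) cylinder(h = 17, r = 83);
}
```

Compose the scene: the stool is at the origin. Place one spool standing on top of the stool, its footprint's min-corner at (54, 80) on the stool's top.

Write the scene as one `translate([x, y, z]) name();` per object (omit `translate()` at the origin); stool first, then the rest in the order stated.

stool();
translate([54, 80, 436]) spool();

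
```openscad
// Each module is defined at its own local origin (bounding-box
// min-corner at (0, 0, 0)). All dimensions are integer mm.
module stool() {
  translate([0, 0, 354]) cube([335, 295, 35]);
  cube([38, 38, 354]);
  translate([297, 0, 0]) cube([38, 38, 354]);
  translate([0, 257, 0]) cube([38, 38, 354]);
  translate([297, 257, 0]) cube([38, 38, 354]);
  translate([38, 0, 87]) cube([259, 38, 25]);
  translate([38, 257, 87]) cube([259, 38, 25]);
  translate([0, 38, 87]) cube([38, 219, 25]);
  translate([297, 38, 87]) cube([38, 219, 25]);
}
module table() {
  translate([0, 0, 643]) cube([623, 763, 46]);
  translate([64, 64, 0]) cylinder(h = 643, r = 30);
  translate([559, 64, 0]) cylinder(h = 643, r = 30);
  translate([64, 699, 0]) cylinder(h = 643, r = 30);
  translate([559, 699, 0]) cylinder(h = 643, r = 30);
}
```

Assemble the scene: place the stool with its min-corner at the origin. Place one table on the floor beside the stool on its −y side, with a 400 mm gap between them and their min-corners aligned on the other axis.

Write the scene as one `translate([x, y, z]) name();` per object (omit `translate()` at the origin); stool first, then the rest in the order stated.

stool();
translate([0, -1163, 0]) table();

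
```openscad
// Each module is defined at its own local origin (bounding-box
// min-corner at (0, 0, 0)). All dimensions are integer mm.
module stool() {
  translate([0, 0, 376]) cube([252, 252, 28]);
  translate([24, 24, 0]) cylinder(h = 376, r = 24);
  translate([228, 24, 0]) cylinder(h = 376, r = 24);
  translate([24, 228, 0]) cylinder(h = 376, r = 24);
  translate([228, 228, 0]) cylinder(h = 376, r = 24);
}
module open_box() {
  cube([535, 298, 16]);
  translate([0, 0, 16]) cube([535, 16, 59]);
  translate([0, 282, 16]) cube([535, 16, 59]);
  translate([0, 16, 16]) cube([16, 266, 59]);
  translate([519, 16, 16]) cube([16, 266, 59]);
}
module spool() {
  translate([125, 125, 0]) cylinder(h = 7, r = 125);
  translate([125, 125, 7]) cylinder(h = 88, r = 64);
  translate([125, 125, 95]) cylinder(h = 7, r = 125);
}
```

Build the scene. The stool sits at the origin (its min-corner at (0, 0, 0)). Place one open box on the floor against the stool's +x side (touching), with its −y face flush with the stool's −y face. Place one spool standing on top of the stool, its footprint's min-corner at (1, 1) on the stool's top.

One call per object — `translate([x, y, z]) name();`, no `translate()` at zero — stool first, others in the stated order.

stool();
translate([252, 0, 0]) open_box();
translate([1, 1, 404]) spool();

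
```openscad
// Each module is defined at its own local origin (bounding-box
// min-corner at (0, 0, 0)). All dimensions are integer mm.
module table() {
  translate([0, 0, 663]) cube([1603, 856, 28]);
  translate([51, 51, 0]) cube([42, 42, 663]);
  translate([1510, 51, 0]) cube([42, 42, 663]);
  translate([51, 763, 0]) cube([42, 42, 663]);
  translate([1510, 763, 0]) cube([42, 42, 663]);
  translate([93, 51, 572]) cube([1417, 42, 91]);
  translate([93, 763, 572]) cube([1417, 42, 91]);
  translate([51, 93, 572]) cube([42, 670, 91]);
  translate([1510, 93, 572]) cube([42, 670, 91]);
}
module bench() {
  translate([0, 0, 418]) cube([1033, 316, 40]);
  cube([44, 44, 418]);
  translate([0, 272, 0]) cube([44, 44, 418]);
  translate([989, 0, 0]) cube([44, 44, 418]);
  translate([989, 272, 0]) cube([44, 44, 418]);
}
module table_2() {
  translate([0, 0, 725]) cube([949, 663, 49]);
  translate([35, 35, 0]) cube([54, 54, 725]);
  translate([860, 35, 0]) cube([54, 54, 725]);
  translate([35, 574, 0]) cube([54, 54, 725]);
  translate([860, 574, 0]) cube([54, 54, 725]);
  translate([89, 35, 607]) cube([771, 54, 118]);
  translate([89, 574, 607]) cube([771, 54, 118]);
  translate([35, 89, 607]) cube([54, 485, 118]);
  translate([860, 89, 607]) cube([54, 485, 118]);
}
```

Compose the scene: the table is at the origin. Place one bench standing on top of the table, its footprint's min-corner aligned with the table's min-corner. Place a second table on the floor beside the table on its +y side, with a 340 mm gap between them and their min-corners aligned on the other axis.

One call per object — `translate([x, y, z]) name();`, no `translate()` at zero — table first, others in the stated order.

table();
translate([0, 0, 691]) bench();
translate([0, 1196, 0]) table_2();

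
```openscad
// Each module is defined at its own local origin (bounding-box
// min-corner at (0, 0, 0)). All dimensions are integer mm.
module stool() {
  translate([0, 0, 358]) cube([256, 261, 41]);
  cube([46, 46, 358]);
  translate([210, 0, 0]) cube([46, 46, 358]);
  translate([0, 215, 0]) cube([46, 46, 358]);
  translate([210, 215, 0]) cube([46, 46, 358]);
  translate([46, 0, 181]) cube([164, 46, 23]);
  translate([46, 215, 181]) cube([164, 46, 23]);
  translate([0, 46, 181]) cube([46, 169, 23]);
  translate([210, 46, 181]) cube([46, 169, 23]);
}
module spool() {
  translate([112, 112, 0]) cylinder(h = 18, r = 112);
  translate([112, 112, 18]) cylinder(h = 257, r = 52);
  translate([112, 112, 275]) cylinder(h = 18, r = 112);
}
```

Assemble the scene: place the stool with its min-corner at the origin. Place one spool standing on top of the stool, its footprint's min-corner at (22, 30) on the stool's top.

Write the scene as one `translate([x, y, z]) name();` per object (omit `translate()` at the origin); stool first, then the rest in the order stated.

stool();
translate([22, 30, 399]) spool();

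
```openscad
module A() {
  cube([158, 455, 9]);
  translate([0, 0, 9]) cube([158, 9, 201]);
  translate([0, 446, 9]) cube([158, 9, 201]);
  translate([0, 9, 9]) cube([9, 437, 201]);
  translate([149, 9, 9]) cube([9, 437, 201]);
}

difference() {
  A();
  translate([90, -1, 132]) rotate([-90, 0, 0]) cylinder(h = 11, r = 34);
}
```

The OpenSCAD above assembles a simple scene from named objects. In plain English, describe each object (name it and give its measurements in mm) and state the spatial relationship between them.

A is an open-topped rectangular box: outside dimensions 158×455×210 mm, with a uniform wall and base thickness of 9 mm. The base is a full 158×455 slab on the floor; four walls sit on top of the base. The front and back walls (the −y and +y sides) span the full width; the two side walls fit between them.

The open box has a circular hole of radius 34 mm through its front wall, centred at (x = 90, z = 132).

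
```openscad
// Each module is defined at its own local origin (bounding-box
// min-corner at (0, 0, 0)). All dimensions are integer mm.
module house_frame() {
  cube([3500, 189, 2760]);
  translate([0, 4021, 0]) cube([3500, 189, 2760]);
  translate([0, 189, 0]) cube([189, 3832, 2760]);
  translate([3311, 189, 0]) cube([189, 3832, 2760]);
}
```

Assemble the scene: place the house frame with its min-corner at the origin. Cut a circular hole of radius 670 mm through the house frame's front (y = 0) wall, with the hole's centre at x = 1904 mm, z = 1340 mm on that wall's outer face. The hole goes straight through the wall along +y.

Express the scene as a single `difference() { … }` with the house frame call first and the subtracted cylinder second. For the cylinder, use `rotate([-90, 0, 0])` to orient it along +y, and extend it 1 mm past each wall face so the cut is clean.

difference() {
  house_frame();
  translate([1904, -1, 1340]) rotate([-90, 0, 0]) cylinder(h = 191, r = 670);
}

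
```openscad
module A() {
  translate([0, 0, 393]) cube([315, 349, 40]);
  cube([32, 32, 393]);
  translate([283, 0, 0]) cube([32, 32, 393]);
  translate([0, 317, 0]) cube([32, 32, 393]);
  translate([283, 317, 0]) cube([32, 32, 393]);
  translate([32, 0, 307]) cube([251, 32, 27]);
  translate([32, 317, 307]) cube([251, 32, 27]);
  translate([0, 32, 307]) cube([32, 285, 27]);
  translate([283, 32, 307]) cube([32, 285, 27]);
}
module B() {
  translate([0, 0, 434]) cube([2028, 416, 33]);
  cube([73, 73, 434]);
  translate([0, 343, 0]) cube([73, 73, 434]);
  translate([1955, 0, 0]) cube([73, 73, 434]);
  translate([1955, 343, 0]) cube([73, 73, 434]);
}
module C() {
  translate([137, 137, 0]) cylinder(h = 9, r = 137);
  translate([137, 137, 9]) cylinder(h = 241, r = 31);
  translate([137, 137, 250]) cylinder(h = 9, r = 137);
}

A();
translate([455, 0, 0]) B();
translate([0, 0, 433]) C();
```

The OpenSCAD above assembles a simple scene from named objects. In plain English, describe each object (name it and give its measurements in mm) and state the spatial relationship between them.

A is a four-legged stool. The seat is 315×349 mm, 40 mm thick, top at z = 433 mm. It stands on four square legs, each 32×32 mm in cross-section, from z = 0 to the seat underside, each flush with a corner of the seat. Four stretchers, 32 mm wide and 27 mm tall, connect adjacent legs with their undersides at z = 307 mm, each running between the inner faces of the legs it joins and aligned with the legs' outer faces on the other axis.

B is a long wooden bench with a 2028 mm (x) × 416 mm (y) seat, 33 mm thick, its top surface 467 mm above the floor. Four 73 mm square legs at the seat corners, flush with the edges, run from z = 0 to the seat underside.

C is a spool: two coaxial disc flanges of radius 137 mm and thickness 9 mm, joined by a core cylinder of radius 31 mm and height 241 mm. The lower flange rests on z = 0 and the three cylinders share a vertical axis.

The bench is on the floor beside the stool on its +x side. The spool is on top of the stool.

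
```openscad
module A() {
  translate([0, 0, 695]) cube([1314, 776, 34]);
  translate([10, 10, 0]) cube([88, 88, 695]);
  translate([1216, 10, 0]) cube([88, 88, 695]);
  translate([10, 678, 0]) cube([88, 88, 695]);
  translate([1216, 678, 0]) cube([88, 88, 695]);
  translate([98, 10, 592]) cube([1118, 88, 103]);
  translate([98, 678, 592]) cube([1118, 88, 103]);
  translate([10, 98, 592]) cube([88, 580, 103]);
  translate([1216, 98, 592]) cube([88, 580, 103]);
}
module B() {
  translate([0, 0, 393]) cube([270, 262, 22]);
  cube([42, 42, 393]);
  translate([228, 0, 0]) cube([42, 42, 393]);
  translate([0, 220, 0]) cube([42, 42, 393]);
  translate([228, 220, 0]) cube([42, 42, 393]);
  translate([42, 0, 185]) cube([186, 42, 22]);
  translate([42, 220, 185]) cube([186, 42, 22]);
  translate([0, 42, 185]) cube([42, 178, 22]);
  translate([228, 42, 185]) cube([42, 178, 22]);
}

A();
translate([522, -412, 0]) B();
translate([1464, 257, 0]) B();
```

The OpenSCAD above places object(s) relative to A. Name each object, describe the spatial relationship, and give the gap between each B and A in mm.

Each stool's nearest face is 150 mm from the table's bounding box.

A is a table. B is a stool. Two stools sit around the table at the −y, +x sides. The gap between each stool and the table is 150 mm.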